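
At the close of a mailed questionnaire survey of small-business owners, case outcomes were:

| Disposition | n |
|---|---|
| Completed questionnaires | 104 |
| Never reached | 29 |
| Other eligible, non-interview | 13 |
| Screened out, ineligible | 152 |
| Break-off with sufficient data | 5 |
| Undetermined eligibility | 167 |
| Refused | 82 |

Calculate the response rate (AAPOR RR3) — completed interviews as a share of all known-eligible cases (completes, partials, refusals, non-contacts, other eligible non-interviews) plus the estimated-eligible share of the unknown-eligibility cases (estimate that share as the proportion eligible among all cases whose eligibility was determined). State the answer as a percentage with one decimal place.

31.1%

Top: 104
Eligible (known): 104 + 5 + 82 + 29 + 13 = 233
e = 233 / (233 + 152) = 233 / 385 = 0.6052
Eligible share of unknowns: 0.6052 × 167 = 101.07
Base: 233 + 101.07 = 334.07
RR3 = 104 / 334.07 = 0.3113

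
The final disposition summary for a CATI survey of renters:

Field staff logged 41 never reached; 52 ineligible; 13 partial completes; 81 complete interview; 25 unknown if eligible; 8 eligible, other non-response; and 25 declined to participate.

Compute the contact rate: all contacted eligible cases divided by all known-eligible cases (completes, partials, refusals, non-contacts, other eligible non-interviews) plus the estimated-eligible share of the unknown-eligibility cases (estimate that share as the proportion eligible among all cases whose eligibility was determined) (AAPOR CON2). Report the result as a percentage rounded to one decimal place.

67.9%

Numerator → 81 + 13 + 25 + 8 = 127
Known eligible → 81 + 13 + 25 + 41 + 8 = 168
e = 168 / (168 + 52) = 168 / 220 = 0.7636
e × U → 0.7636 × 25 = 19.09
Denom → 168 + 19.09 = 187.09
CON2 = 127 / 187.09 = 0.6788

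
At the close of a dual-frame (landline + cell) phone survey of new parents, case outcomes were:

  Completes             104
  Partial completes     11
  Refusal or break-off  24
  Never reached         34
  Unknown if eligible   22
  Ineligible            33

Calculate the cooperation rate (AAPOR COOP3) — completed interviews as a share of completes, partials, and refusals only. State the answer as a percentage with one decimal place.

74.8%

Num → 104
Denom → 104 + 11 + 24 = 139
COOP3 = 104 / 139 = 0.7482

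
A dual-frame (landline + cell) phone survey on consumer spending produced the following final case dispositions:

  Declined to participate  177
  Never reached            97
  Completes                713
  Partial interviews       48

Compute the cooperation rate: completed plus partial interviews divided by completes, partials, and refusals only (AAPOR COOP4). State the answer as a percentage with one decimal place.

81.1%

Top = 713 + 48 = 761
Base = 713 + 48 + 177 = 938
COOP4 = 761 / 938 = 0.8113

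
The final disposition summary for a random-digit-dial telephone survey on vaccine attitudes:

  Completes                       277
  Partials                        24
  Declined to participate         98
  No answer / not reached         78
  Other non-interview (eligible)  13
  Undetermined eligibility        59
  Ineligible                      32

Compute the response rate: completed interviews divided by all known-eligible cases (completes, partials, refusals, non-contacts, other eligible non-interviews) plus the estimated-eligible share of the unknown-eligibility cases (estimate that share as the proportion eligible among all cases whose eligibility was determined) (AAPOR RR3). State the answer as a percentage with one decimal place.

Top = 277
Determined eligible = 277 + 24 + 98 + 78 + 13 = 490
e = 490 / (490 + 32) = 490 / 522 = 0.9387
Estimated eligible among unknowns = 0.9387 × 59 = 55.38
Denom = 490 + 55.38 = 545.38
RR3 = 277 / 545.38 = 0.5079

50.8%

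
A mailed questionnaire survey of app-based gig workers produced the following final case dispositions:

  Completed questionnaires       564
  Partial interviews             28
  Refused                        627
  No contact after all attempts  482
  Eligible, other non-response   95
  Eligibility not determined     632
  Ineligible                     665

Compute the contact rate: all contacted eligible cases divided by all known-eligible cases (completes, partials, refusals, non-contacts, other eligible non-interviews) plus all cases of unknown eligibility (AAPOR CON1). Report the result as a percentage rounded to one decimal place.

54.1%

Numerator → 564 + 28 + 627 + 95 = 1314
Denom → 564 + 28 + 627 + 482 + 95 + 632 = 2428
CON1 = 1314 / 2428 = 0.5412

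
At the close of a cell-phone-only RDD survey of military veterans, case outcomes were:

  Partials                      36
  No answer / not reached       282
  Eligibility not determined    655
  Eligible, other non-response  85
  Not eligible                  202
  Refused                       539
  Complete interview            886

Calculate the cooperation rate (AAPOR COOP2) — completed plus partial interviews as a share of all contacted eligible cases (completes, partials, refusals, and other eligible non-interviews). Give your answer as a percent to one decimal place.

59.6%

Top → 886 + 36 = 922
Denominator → 886 + 36 + 539 + 85 = 1546
COOP2 = 922 / 1546 = 0.5964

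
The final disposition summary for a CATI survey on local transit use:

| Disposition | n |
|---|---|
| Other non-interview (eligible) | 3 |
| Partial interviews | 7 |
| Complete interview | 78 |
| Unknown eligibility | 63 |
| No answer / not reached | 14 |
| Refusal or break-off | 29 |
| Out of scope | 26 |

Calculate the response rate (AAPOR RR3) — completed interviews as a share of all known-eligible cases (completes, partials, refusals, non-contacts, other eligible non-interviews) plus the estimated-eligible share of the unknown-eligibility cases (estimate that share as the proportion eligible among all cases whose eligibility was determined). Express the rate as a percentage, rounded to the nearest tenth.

42.5%

Top → 78
Eligible (known) → 78 + 7 + 29 + 14 + 3 = 131
e = 131 / (131 + 26) = 131 / 157 = 0.8344
Estimated eligible among unknowns → 0.8344 × 63 = 52.57
Base → 131 + 52.57 = 183.57
RR3 = 78 / 183.57 = 0.4249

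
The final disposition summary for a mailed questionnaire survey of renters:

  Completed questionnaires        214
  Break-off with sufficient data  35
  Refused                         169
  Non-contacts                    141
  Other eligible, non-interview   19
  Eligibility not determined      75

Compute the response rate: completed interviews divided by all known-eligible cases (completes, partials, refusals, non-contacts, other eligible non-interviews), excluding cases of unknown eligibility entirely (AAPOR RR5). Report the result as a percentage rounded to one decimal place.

Numerator = 214
Base = 214 + 35 + 169 + 141 + 19 = 578
RR5 = 214 / 578 = 0.3702

37.0%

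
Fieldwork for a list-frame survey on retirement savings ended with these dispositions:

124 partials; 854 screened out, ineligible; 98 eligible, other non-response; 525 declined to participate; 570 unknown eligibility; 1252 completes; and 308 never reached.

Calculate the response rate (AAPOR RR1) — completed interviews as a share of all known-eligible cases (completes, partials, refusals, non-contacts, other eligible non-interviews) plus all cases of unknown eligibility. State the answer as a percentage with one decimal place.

43.5%

Num: 1252
Denominator: 1252 + 124 + 525 + 308 + 98 + 570 = 2877
RR1 = 1252 / 2877 = 0.4352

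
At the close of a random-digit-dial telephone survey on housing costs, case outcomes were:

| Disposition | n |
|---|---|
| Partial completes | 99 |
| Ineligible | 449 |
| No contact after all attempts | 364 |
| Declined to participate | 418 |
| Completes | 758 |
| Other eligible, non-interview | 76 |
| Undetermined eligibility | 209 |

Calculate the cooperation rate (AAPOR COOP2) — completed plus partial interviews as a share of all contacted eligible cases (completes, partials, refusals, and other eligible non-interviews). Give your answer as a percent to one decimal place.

63.4%

Num → 758 + 99 = 857
Base → 758 + 99 + 418 + 76 = 1351
COOP2 = 857 / 1351 = 0.6343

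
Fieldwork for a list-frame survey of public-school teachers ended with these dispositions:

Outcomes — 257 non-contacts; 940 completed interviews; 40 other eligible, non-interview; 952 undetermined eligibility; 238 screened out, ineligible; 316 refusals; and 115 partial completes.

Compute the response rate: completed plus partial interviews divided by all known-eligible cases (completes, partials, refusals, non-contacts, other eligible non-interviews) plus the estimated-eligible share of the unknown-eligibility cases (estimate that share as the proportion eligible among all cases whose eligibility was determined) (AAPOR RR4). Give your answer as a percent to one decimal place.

42.2%

Top = 940 + 115 = 1055
Eligible (known) = 940 + 115 + 316 + 257 + 40 = 1668
e = 1668 / (1668 + 238) = 1668 / 1906 = 0.8751
e × U = 0.8751 × 952 = 833.10
Denominator = 1668 + 833.10 = 2501.10
RR4 = 1055 / 2501.10 = 0.4218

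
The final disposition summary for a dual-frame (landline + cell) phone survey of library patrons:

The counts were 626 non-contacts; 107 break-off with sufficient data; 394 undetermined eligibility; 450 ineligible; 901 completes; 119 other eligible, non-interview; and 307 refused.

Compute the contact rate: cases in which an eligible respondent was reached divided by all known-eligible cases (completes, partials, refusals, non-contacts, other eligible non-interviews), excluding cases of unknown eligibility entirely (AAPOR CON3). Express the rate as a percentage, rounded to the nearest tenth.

69.6%

Num = 901 + 107 + 307 + 119 = 1434
Base = 901 + 107 + 307 + 626 + 119 = 2060
CON3 = 1434 / 2060 = 0.6961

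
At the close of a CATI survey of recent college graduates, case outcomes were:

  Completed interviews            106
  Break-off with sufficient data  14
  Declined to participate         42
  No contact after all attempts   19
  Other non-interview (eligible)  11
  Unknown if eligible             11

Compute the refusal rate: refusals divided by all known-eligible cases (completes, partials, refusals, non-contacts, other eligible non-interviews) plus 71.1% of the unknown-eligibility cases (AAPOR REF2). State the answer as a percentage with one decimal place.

Top = 42
Eligible (known) = 106 + 14 + 42 + 19 + 11 = 192
Estimated eligible among unknowns = 0.7110 × 11 = 7.82
Base = 192 + 7.82 = 199.82
REF2 = 42 / 199.82 = 0.2102

21.0%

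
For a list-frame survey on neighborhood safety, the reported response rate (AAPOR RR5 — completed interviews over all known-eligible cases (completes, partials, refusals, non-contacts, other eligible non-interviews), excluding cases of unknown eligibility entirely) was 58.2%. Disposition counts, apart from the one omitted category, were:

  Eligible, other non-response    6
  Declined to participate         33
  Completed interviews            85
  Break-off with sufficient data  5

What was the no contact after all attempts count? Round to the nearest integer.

RR5 = 85 / D = 0.582
D = 85 / 0.582 = 146.0
Rest of base = 129
no contact after all attempts = 146.0 − 129 ≈ 17

17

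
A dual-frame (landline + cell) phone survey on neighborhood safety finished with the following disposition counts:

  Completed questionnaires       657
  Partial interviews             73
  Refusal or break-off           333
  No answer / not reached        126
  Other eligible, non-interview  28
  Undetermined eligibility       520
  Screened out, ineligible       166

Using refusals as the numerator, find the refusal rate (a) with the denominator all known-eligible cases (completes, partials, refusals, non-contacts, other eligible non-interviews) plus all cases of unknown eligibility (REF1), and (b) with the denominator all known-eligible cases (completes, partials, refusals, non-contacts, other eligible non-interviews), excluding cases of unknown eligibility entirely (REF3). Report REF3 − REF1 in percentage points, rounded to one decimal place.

8.2

Top = 333
Denominator = 657 + 73 + 333 + 126 + 28 + 520 = 1737
REF1 = 333 / 1737 = 0.1917
Denominator = 657 + 73 + 333 + 126 + 28 = 1217
REF3 = 333 / 1217 = 0.2736
Difference = 27.36 − 19.17 = 8.19 percentage points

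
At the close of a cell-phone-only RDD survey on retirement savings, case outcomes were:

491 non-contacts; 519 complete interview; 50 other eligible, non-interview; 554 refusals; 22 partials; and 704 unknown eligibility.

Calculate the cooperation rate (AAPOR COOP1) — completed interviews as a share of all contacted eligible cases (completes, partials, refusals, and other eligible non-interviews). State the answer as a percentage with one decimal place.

45.3%

Num → 519
Denominator → 519 + 22 + 554 + 50 = 1145
COOP1 = 519 / 1145 = 0.4533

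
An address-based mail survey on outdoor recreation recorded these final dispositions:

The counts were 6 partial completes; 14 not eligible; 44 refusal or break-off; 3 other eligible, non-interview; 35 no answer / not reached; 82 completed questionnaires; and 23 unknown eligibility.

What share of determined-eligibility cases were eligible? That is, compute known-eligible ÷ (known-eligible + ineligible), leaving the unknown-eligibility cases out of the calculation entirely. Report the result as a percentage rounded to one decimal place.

92.4%

Eligible (known) = 82 + 6 + 44 + 35 + 3 = 170
e = 170 / (170 + 14) = 170 / 184 = 0.9239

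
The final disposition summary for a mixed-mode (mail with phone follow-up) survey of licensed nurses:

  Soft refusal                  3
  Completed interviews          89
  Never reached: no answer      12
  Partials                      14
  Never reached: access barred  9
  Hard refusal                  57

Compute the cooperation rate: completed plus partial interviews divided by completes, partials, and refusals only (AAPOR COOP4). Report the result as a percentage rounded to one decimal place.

63.2%

Refusal or break-off = 57 + 3 = 60
Non-contacts = 12 + 9 = 21
Top = 89 + 14 = 103
Denominator = 89 + 14 + 60 = 163
COOP4 = 103 / 163 = 0.6319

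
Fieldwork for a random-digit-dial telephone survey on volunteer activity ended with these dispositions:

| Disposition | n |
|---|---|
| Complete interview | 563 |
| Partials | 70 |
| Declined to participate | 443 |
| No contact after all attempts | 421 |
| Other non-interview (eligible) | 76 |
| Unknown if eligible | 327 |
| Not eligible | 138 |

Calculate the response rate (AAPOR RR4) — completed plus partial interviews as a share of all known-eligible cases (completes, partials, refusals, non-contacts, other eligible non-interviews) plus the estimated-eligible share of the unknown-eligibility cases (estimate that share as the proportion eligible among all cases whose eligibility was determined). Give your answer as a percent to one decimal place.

33.8%

Num = 563 + 70 = 633
Determined eligible = 563 + 70 + 443 + 421 + 76 = 1573
e = 1573 / (1573 + 138) = 1573 / 1711 = 0.9193
Eligible share of unknowns = 0.9193 × 327 = 300.61
Base = 1573 + 300.61 = 1873.61
RR4 = 633 / 1873.61 = 0.3379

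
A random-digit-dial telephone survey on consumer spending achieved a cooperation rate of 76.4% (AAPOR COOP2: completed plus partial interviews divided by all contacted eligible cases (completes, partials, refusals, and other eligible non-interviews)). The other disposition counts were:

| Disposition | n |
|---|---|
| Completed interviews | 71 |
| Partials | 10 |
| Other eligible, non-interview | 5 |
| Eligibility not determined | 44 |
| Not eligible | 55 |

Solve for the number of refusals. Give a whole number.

Num = 71 + 10 = 81
COOP2 = 81 / D = 0.764
D = 81 / 0.764 = 106.0
Rest of base = 86
refusals = 106.0 − 86 ≈ 20

20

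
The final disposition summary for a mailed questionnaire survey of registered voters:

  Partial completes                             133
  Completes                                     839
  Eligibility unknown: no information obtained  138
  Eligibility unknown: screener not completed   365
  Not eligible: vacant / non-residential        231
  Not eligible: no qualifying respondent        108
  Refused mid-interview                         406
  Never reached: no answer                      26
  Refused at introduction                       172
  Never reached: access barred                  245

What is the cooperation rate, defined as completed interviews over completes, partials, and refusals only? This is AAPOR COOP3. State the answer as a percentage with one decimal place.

Declined to participate = 172 + 406 = 578
No contact after all attempts = 26 + 245 = 271
Unknown if eligible = 365 + 138 = 503
Screened out, ineligible = 108 + 231 = 339
Num: 839
Denominator: 839 + 133 + 578 = 1550
COOP3 = 839 / 1550 = 0.5413

54.1%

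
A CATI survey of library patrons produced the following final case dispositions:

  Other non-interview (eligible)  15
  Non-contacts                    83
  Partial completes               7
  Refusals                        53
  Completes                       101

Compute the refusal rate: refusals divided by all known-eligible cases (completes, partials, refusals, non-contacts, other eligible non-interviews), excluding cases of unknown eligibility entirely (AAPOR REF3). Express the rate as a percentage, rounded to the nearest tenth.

Top = 53
Denominator = 101 + 7 + 53 + 83 + 15 = 259
REF3 = 53 / 259 = 0.2046

20.5%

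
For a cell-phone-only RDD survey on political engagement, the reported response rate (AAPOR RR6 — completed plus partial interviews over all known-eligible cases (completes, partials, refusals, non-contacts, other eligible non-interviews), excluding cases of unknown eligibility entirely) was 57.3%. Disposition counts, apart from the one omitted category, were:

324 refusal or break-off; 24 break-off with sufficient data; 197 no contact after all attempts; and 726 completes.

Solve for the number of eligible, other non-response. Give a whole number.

Top: 726 + 24 = 750
RR6 = 750 / D = 0.573
D = 750 / 0.573 = 1308.9
Rest of base = 1271
eligible, other non-response = 1308.9 − 1271 ≈ 38

38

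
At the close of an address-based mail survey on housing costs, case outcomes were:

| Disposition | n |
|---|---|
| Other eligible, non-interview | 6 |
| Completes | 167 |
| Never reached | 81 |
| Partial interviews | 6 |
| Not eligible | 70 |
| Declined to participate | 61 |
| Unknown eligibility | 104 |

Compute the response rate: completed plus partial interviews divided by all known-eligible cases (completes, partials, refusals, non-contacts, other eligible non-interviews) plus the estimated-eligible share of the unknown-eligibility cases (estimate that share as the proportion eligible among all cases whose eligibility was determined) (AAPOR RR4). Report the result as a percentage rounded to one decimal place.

Top → 167 + 6 = 173
Known eligible → 167 + 6 + 61 + 81 + 6 = 321
e = 321 / (321 + 70) = 321 / 391 = 0.8210
Estimated eligible among unknowns → 0.8210 × 104 = 85.38
Denom → 321 + 85.38 = 406.38
RR4 = 173 / 406.38 = 0.4257

42.6%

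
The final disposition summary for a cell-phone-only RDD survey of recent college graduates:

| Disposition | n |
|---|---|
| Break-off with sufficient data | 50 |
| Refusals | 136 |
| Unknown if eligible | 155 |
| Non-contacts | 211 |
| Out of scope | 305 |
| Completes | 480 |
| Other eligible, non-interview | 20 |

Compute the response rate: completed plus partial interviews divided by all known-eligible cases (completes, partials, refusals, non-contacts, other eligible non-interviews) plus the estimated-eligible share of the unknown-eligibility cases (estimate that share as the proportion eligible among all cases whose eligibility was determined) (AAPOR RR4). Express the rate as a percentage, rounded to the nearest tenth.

Num → 480 + 50 = 530
Known eligible → 480 + 50 + 136 + 211 + 20 = 897
e = 897 / (897 + 305) = 897 / 1202 = 0.7463
Estimated eligible among unknowns → 0.7463 × 155 = 115.68
Base → 897 + 115.68 = 1012.68
RR4 = 530 / 1012.68 = 0.5234

52.3%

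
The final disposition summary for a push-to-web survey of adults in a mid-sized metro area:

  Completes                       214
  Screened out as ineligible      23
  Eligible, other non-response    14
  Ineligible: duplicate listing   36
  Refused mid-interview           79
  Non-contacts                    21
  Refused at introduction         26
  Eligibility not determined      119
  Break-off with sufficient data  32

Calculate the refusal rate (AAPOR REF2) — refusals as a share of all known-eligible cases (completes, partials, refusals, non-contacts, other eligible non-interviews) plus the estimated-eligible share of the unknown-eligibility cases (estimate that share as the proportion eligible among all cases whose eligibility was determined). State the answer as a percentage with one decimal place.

21.5%

Refusals = 26 + 79 = 105
Not eligible = 23 + 36 = 59
Top → 105
Eligible (known) → 214 + 32 + 105 + 21 + 14 = 386
e = 386 / (386 + 59) = 386 / 445 = 0.8674
Estimated eligible among unknowns → 0.8674 × 119 = 103.22
Denom → 386 + 103.22 = 489.22
REF2 = 105 / 489.22 = 0.2146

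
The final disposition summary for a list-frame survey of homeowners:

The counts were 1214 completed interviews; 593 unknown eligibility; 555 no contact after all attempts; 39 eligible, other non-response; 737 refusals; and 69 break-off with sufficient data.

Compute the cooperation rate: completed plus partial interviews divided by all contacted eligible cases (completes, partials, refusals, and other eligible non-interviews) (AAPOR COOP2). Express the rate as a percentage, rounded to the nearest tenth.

62.3%

Top → 1214 + 69 = 1283
Base → 1214 + 69 + 737 + 39 = 2059
COOP2 = 1283 / 2059 = 0.6231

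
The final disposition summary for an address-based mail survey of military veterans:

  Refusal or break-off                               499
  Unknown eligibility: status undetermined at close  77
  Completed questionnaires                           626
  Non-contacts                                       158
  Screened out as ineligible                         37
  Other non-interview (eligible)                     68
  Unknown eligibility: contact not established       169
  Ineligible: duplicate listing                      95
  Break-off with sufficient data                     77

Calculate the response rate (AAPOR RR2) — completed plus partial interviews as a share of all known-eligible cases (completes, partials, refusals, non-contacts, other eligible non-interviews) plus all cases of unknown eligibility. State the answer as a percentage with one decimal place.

Undetermined eligibility = 169 + 77 = 246
Screened out, ineligible = 37 + 95 = 132
Top: 626 + 77 = 703
Base: 626 + 77 + 499 + 158 + 68 + 246 = 1674
RR2 = 703 / 1674 = 0.4200

42.0%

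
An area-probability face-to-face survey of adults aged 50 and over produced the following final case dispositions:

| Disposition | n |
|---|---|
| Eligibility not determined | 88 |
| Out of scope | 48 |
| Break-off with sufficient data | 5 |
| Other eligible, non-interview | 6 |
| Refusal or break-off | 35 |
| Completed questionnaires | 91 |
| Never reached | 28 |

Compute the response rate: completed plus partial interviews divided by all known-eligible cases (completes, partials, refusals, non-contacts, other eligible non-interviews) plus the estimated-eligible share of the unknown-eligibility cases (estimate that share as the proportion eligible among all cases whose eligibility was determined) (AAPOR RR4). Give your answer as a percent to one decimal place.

41.2%

Top: 91 + 5 = 96
Eligible (known): 91 + 5 + 35 + 28 + 6 = 165
e = 165 / (165 + 48) = 165 / 213 = 0.7746
Estimated eligible among unknowns: 0.7746 × 88 = 68.16
Denominator: 165 + 68.16 = 233.16
RR4 = 96 / 233.16 = 0.4117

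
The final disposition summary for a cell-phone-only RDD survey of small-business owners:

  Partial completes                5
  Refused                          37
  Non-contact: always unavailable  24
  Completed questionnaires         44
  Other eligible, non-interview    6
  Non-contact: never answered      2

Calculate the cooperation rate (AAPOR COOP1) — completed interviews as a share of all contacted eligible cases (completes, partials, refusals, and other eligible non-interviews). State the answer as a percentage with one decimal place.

47.8%

Never reached = 2 + 24 = 26
Num: 44
Denom: 44 + 5 + 37 + 6 = 92
COOP1 = 44 / 92 = 0.4783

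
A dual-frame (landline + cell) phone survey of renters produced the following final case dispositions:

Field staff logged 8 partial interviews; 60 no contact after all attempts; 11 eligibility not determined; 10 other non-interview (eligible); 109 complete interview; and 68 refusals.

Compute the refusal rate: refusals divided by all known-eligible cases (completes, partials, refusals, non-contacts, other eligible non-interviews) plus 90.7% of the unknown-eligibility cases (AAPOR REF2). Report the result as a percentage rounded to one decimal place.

Numerator = 68
Known eligible = 109 + 8 + 68 + 60 + 10 = 255
Eligible share of unknowns = 0.9070 × 11 = 9.98
Denominator = 255 + 9.98 = 264.98
REF2 = 68 / 264.98 = 0.2566

25.7%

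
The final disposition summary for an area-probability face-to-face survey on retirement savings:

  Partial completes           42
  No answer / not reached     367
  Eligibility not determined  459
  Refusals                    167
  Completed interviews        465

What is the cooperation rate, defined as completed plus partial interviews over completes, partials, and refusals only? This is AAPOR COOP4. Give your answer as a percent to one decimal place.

Top = 465 + 42 = 507
Base = 465 + 42 + 167 = 674
COOP4 = 507 / 674 = 0.7522

75.2%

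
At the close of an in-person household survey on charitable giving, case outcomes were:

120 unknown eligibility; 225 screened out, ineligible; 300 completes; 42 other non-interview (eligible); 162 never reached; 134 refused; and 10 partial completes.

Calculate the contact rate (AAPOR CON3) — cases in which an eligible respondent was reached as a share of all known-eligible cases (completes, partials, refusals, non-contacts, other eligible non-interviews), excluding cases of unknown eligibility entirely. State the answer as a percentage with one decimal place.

75.0%

Num = 300 + 10 + 134 + 42 = 486
Denom = 300 + 10 + 134 + 162 + 42 = 648
CON3 = 486 / 648 = 0.7500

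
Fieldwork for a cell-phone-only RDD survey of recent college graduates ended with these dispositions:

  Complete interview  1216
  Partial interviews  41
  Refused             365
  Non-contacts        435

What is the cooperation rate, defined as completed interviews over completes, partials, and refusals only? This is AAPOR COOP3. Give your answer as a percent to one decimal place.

Top → 1216
Denominator → 1216 + 41 + 365 = 1622
COOP3 = 1216 / 1622 = 0.7497

75.0%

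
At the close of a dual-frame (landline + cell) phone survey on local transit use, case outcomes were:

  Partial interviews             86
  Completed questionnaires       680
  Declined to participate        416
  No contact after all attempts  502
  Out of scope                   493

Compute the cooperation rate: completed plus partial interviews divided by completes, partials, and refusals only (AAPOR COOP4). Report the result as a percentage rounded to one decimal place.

64.8%

Top: 680 + 86 = 766
Denom: 680 + 86 + 416 = 1182
COOP4 = 766 / 1182 = 0.6481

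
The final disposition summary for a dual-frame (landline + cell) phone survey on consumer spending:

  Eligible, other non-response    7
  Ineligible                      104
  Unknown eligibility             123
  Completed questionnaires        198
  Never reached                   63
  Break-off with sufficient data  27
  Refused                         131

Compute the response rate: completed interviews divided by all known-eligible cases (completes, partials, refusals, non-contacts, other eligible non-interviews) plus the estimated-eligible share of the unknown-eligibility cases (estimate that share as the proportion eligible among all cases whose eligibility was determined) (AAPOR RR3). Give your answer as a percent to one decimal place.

37.7%

Numerator: 198
Determined eligible: 198 + 27 + 131 + 63 + 7 = 426
e = 426 / (426 + 104) = 426 / 530 = 0.8038
Estimated eligible among unknowns: 0.8038 × 123 = 98.87
Denom: 426 + 98.87 = 524.87
RR3 = 198 / 524.87 = 0.3772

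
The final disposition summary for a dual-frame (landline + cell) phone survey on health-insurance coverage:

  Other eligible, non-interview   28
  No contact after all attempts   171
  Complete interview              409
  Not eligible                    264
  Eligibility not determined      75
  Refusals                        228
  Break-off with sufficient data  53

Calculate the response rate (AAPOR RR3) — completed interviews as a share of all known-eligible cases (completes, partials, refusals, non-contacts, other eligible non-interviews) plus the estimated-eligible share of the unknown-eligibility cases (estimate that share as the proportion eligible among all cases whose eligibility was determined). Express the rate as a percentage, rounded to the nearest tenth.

Top → 409
Eligible (known) → 409 + 53 + 228 + 171 + 28 = 889
e = 889 / (889 + 264) = 889 / 1153 = 0.7710
e × U → 0.7710 × 75 = 57.83
Denom → 889 + 57.83 = 946.83
RR3 = 409 / 946.83 = 0.4320

43.2%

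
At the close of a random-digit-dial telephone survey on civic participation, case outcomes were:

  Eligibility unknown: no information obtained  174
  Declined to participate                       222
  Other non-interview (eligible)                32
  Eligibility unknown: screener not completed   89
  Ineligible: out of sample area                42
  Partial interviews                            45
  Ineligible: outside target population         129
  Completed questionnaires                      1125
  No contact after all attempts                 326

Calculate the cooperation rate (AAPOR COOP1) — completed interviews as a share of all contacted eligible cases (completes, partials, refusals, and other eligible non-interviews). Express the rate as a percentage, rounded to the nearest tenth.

Unknown if eligible = 89 + 174 = 263
Ineligible = 129 + 42 = 171
Num = 1125
Denominator = 1125 + 45 + 222 + 32 = 1424
COOP1 = 1125 / 1424 = 0.7900

79.0%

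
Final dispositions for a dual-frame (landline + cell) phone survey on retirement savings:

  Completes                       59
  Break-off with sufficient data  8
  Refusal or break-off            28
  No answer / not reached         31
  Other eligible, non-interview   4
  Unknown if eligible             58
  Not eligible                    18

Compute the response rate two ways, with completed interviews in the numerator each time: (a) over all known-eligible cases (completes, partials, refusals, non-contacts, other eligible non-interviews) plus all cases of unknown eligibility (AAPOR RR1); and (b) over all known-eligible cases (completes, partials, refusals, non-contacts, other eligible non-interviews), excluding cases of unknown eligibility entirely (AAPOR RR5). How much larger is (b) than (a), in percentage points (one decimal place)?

Top: 59
Denom: 59 + 8 + 28 + 31 + 4 + 58 = 188
RR1 = 59 / 188 = 0.3138
Denom: 59 + 8 + 28 + 31 + 4 = 130
RR5 = 59 / 130 = 0.4538
Difference = 45.38 − 31.38 = 14.00 percentage points

14.0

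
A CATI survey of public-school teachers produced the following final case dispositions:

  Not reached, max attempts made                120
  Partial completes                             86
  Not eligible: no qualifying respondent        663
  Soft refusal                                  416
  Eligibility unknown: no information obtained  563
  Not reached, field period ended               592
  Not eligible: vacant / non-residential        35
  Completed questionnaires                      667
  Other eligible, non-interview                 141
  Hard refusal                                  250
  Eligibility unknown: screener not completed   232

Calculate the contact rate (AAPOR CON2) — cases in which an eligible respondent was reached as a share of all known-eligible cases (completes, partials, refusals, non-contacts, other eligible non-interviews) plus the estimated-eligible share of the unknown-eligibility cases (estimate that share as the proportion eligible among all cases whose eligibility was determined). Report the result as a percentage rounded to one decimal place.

54.2%

Declined to participate = 250 + 416 = 666
Non-contacts = 592 + 120 = 712
Unknown if eligible = 232 + 563 = 795
Ineligible = 663 + 35 = 698
Top → 667 + 86 + 666 + 141 = 1560
Eligible (known) → 667 + 86 + 666 + 712 + 141 = 2272
e = 2272 / (2272 + 698) = 2272 / 2970 = 0.7650
Estimated eligible among unknowns → 0.7650 × 795 = 608.17
Denom → 2272 + 608.17 = 2880.17
CON2 = 1560 / 2880.17 = 0.5416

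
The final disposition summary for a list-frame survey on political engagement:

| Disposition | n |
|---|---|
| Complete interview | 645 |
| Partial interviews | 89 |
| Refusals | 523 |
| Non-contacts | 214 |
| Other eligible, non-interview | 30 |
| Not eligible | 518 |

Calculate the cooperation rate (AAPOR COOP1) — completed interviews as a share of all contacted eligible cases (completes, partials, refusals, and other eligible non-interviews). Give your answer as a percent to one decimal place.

50.1%

Top: 645
Base: 645 + 89 + 523 + 30 = 1287
COOP1 = 645 / 1287 = 0.5012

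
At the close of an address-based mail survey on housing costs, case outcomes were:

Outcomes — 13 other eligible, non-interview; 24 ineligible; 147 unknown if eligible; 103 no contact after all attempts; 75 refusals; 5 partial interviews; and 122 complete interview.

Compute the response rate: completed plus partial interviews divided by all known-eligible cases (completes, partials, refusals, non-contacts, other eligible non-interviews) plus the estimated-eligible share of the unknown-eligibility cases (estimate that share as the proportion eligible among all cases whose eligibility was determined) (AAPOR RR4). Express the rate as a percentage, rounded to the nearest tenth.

Numerator → 122 + 5 = 127
Determined eligible → 122 + 5 + 75 + 103 + 13 = 318
e = 318 / (318 + 24) = 318 / 342 = 0.9298
e × U → 0.9298 × 147 = 136.68
Base → 318 + 136.68 = 454.68
RR4 = 127 / 454.68 = 0.2793

27.9%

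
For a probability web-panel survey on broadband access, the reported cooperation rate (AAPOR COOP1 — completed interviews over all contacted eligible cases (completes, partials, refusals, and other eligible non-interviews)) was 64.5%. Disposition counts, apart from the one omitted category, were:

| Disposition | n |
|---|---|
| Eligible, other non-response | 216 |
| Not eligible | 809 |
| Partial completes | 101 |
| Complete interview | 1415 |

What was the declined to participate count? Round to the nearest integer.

COOP1 = 1415 / D = 0.645
D = 1415 / 0.645 = 2193.8
Remaining denominator categories sum to 1732
declined to participate = 2193.8 − 1732 ≈ 462

462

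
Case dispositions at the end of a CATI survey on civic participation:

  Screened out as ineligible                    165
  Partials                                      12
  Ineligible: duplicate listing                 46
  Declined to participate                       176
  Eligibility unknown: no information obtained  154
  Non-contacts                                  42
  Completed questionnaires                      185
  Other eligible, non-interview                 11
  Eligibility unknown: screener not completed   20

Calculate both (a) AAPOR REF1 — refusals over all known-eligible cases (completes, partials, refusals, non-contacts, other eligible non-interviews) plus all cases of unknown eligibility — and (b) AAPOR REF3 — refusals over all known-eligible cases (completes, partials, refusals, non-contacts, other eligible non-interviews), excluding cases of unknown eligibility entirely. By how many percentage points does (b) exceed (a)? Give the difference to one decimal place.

12.0

Eligibility not determined = 20 + 154 = 174
Ineligible = 165 + 46 = 211
Top → 176
Denom → 185 + 12 + 176 + 42 + 11 + 174 = 600
REF1 = 176 / 600 = 0.2933
Denom → 185 + 12 + 176 + 42 + 11 = 426
REF3 = 176 / 426 = 0.4131
Difference = 41.31 − 29.33 = 11.98 percentage points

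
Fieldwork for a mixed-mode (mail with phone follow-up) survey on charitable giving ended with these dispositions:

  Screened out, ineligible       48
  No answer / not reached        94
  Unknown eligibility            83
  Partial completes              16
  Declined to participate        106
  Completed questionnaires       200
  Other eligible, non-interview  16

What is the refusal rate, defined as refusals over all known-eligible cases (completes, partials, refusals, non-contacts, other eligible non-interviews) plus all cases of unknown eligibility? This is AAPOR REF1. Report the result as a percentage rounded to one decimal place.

Numerator: 106
Denominator: 200 + 16 + 106 + 94 + 16 + 83 = 515
REF1 = 106 / 515 = 0.2058

20.6%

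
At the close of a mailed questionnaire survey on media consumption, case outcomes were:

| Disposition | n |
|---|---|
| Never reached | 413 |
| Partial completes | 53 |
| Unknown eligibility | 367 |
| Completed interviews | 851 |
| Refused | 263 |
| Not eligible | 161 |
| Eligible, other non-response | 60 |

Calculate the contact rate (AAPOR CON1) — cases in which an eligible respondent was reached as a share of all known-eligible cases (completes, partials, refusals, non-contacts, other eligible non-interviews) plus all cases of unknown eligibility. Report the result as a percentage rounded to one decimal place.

Top = 851 + 53 + 263 + 60 = 1227
Base = 851 + 53 + 263 + 413 + 60 + 367 = 2007
CON1 = 1227 / 2007 = 0.6114

61.1%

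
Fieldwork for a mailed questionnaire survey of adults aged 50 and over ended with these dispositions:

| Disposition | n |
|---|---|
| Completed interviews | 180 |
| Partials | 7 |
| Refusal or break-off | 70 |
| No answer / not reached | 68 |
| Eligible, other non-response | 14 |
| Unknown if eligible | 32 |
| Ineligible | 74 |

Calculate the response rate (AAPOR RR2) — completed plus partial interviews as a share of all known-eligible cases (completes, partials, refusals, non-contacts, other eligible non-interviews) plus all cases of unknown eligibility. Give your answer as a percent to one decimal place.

50.4%

Num → 180 + 7 = 187
Base → 180 + 7 + 70 + 68 + 14 + 32 = 371
RR2 = 187 / 371 = 0.5040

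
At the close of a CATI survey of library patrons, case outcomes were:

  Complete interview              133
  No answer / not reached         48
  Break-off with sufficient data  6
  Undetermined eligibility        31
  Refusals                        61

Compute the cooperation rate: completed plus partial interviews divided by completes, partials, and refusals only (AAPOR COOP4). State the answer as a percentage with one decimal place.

Top → 133 + 6 = 139
Denom → 133 + 6 + 61 = 200
COOP4 = 139 / 200 = 0.6950

69.5%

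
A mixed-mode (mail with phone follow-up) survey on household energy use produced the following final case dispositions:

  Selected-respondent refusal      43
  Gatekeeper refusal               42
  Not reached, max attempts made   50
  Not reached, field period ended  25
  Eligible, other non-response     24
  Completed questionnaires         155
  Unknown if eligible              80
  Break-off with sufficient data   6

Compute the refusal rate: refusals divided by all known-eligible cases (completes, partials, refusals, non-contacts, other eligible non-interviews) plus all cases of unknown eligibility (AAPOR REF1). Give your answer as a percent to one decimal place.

Refusal or break-off = 42 + 43 = 85
Non-contacts = 25 + 50 = 75
Numerator → 85
Denom → 155 + 6 + 85 + 75 + 24 + 80 = 425
REF1 = 85 / 425 = 0.2000

20.0%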